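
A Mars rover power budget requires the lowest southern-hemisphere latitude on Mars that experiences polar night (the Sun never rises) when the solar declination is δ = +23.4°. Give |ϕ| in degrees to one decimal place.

|ϕ| = 66.6°

Polar night requires cos h₀ = −tan ϕ tan δ ≥ 1, i.e. tan ϕ tan δ ≤ −1.
The boundary is |tan ϕ| · |tan δ| = 1, so |ϕ| = 90° − |δ| = 90° − 23.4° = 66.6° in the southern hemisphere.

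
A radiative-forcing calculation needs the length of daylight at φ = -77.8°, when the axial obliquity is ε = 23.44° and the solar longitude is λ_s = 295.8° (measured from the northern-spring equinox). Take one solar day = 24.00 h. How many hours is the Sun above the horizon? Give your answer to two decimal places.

24.00 h

Solar declination: sin δ = sin ε · sin λ_s = sin 23.44° × sin 295.8° = -0.35814, so δ = -20.986°.
Sunrise equation: cos H₀ = −tan φ · tan δ = -1.7741 ≤ −1, so the Sun never sets (polar day) and H₀ = π.
Daylight = 2H₀/(2π) × 24.00 h = (3.1416/π) × 24.00 = 24.00 h.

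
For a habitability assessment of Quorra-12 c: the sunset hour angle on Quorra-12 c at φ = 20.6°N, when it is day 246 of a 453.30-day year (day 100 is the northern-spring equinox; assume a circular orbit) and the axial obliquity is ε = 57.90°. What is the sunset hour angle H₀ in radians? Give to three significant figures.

H₀ = 2.03 rad

Solar longitude: λ_s = 360° × (246 − 100)/453.30 = 115.950°.
sin δ = sin 57.90° × sin 115.950° = 0.76171, so δ = +49.616°.
cos H₀ = −tan φ · tan δ = −tan(+20.6°) × tan(+49.616°) = -0.4419, so H₀ = 2.0285 rad = 116.22°.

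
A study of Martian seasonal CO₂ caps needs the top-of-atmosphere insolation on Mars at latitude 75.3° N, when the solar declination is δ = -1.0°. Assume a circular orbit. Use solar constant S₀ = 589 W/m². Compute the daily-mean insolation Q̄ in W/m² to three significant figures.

cos H₀ = −tan(+75.3°) tan(-1.000°) = 0.0665, H₀ = 1.5042 rad.
Bracket: H₀ sin φ sin δ + cos φ cos δ sin H₀ = 1.5042×0.96727×-0.01745 + 0.25376×0.99985×0.99778 = -0.025389 + 0.253159 = 0.227770.
Q̄ = (S₀/π) × [bracket] = (589/π) × 0.227770 = 42.70 W/m².

Q̄ ≈ 42.7 W/m²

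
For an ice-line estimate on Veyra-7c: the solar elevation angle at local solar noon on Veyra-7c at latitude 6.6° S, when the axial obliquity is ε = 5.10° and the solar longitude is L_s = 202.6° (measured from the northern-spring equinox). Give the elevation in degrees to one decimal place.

Solar declination: sin δ = sin ε · sin L_s = sin 5.10° × sin 202.6° = -0.03416, so δ = -1.958°.
At local noon the hour angle is zero, so the zenith angle equals |ϕ − δ| = |-6.6° − (-1.958°)| = 4.642°.
Elevation = 90° − 4.642° = 85.4°.

85.4°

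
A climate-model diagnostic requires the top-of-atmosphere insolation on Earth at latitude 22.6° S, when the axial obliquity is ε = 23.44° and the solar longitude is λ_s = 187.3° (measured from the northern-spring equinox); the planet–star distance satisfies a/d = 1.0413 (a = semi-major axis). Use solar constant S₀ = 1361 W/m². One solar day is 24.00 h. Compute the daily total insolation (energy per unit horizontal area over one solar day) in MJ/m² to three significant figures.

38.7 MJ/m²

Solar declination: sin δ = sin ε · sin λ_s = sin 23.44° × sin 187.3° = -0.05054, so δ = -2.897°.
cos H₀ = −tan(-22.6°) tan(-2.897°) = -0.0211, H₀ = 1.5919 rad.
Bracket: H₀ sin φ sin δ + cos φ cos δ sin H₀ = 1.5919×-0.38430×-0.05054 + 0.92321×0.99872×0.99978 = 0.030919 + 0.921825 = 0.952744.
Inverse-square distance factor (a/d)² = 1.0413² = 1.084306.
Q̄ = (S₀/π) × 1.084306 × [bracket] = (1361/π) × 1.084306 × 0.952744 = 447.54 W/m².
Daily total = Q̄ × 24.00 h × 3600 s/h = 447.54 × 24.00 × 3600 / 10⁶ = 38.67 MJ/m².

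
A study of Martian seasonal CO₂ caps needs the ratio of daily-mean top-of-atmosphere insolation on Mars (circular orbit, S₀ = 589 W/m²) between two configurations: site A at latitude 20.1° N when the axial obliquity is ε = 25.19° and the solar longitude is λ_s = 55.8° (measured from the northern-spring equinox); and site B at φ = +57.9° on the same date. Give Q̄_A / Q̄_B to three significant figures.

— Configuration A (φ=+20.1°):
Solar declination: sin δ = sin ε · sin λ_s = sin 25.19° × sin 55.8° = 0.35202, so δ = +20.611°.
cos H₀ = −tan(+20.1°) tan(+20.611°) = -0.1376, H₀ = 1.7089 rad.
Bracket: H₀ sin φ sin δ + cos φ cos δ sin H₀ = 1.7089×0.34366×0.35202 + 0.93909×0.93599×0.99048 = 0.206735 + 0.870611 = 1.077346.
Q̄ = (S₀/π) × [bracket] = (589/π) × 1.077346 = 201.99 W/m².
— Configuration B (φ=+57.9°):
cos H₀ = −tan(+57.9°) tan(+20.611°) = -0.5995, H₀ = 2.2137 rad.
Bracket: H₀ sin φ sin δ + cos φ cos δ sin H₀ = 2.2137×0.84712×0.35202 + 0.53140×0.93599×0.80034 = 0.660132 + 0.398077 = 1.058209.
Q̄ = (S₀/π) × [bracket] = (589/π) × 1.058209 = 198.40 W/m².
Ratio Q̄_A / Q̄_B = 201.99 / 198.40 = 1.018.

Q̄_A / Q̄_B ≈ 1.02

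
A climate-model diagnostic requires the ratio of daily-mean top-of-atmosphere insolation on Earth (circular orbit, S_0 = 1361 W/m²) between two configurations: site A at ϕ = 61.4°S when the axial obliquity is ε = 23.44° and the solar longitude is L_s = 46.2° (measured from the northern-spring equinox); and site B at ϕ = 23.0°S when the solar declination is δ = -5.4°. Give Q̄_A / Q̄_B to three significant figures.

Q̄_A / Q̄_B ≈ 0.137

— Configuration A (ϕ=-61.4°):
Solar declination: sin δ = sin ε · sin L_s = sin 23.44° × sin 46.2° = 0.28711, so δ = +16.685°.
cos h₀ = −tan(-61.4°) tan(+16.685°) = 0.5497, h₀ = 0.9887 rad.
Bracket: h₀ sin ϕ sin δ + cos ϕ cos δ sin h₀ = 0.9887×-0.87798×0.28711 + 0.47869×0.95790×0.83534 = -0.249228 + 0.383034 = 0.133806.
Q̄ = (S_0/π) × [bracket] = (1361/π) × 0.133806 = 57.967 W/m².
— Configuration B (ϕ=-23.0°):
cos h₀ = −tan(-23.0°) tan(-5.400°) = -0.0401, h₀ = 1.6109 rad.
Bracket: h₀ sin ϕ sin δ + cos ϕ cos δ sin h₀ = 1.6109×-0.39073×-0.09411 + 0.92050×0.99556×0.99919 = 0.059235 + 0.915671 = 0.974906.
Q̄ = (S_0/π) × [bracket] = (1361/π) × 0.974906 = 422.35 W/m².
Ratio Q̄_A / Q̄_B = 57.967 / 422.35 = 0.1372.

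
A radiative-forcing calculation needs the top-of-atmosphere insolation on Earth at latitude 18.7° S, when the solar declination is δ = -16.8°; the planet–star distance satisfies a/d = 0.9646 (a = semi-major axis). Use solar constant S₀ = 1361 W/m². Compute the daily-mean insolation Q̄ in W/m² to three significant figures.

cos H₀ = −tan(-18.7°) tan(-16.800°) = -0.1022, H₀ = 1.6732 rad.
Bracket: H₀ sin φ sin δ + cos φ cos δ sin H₀ = 1.6732×-0.32061×-0.28903 + 0.94721×0.95732×0.99476 = 0.155049 + 0.902032 = 1.057081.
Inverse-square distance factor (a/d)² = 0.9646² = 0.930453.
Q̄ = (S₀/π) × 0.930453 × [bracket] = (1361/π) × 0.930453 × 1.057081 = 426.1 W/m².

Q̄ ≈ 426 W/m²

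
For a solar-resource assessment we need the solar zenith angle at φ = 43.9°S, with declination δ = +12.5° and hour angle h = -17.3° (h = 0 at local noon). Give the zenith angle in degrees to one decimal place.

cos θ_z = sin φ sin δ + cos φ cos δ cos h = -0.150080 + 0.671647 = 0.521567.
θ_z = arccos(0.521567) = 58.6°.

θ_z = 58.6°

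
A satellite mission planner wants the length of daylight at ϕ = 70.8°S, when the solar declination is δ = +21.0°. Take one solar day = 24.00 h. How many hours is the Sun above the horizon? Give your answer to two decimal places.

0.00 h

cos h₀ = −tan ϕ · tan δ = 1.1023 ≥ 1, so the Sun never rises (polar night) and h₀ = 0.
Daylight = 2h₀/(2π) × 24.00 h = (0.0000/π) × 24.00 = 0.00 h.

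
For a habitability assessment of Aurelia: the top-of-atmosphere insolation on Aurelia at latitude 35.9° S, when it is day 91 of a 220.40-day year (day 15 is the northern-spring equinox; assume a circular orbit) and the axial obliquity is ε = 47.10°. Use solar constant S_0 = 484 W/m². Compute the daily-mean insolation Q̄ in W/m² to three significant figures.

Solar longitude: L_s = 360° × (91 − 15)/220.40 = 124.138°.
sin δ = sin 47.10° × sin 124.138° = 0.60632, so δ = +37.324°.
cos h₀ = −tan(-35.9°) tan(+37.324°) = 0.5519, h₀ = 0.9861 rad.
Bracket: h₀ sin ϕ sin δ + cos ϕ cos δ sin h₀ = 0.9861×-0.58637×0.60632 + 0.81004×0.79522×0.83390 = -0.350586 + 0.537165 = 0.186579.
Q̄ = (S_0/π) × [bracket] = (484/π) × 0.186579 = 28.74 W/m².

Q̄ ≈ 28.7 W/m²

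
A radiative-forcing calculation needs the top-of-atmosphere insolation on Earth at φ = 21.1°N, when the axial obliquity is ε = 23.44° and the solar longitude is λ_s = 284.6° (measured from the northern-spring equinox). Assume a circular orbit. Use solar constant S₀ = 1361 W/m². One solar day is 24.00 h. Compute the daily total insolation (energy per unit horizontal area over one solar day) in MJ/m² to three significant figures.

24.5 MJ/m²

Solar declination: sin δ = sin ε · sin λ_s = sin 23.44° × sin 284.6° = -0.38494, so δ = -22.640°.
cos H₀ = −tan(+21.1°) tan(-22.640°) = 0.1609, H₀ = 1.4092 rad.
Bracket: H₀ sin φ sin δ + cos φ cos δ sin H₀ = 1.4092×0.36000×-0.38494 + 0.93295×0.92294×0.98696 = -0.195285 + 0.849829 = 0.654544.
Q̄ = (S₀/π) × [bracket] = (1361/π) × 0.654544 = 283.56 W/m².
Daily total = Q̄ × 24.00 h × 3600 s/h = 283.56 × 24.00 × 3600 / 10⁶ = 24.50 MJ/m².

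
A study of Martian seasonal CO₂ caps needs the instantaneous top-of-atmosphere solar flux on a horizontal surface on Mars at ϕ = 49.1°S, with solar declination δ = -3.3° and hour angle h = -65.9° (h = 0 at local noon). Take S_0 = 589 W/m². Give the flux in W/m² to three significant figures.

183 W/m²

cos θ_z = sin ϕ sin δ + cos ϕ cos δ cos h = 0.043510 + 0.266907 = 0.310417.
Flux = S_0 · cos θ_z = 589 × 0.310417 = 182.8 W/m².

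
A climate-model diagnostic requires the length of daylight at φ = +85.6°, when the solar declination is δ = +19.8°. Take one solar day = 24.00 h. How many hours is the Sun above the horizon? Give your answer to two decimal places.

Sunrise equation: cos H₀ = −tan φ · tan δ = -4.6789 ≤ −1, so the Sun never sets (polar day) and H₀ = π.
Daylight = 2H₀/(2π) × 24.00 h = (3.1416/π) × 24.00 = 24.00 h.

24.00 h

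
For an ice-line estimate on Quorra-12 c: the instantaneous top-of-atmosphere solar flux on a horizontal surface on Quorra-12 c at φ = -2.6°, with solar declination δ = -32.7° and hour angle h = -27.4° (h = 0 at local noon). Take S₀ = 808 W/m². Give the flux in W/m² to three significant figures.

623 W/m²

cos θ_z = sin φ sin δ + cos φ cos δ cos h = 0.024507 + 0.746337 = 0.770844.
Flux = S₀ · cos θ_z = 808 × 0.770844 = 622.8 W/m².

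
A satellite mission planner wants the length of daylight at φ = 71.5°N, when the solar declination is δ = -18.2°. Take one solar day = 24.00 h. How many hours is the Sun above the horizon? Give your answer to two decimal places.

cos H₀ = −tan φ · tan δ = −tan(+71.5°) × tan(-18.200°) = 0.9826, so H₀ = 0.1867 rad = 10.69°.
Daylight = 2H₀/(2π) × 24.00 h = (0.1867/π) × 24.00 = 1.43 h.

1.43 h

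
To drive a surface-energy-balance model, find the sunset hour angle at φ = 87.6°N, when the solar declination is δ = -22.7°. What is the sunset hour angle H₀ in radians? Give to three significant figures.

H₀ = 0.00 rad

cos H₀ = −tan φ · tan δ = 9.9806 ≥ 1, so the Sun never rises (polar night) and H₀ = 0.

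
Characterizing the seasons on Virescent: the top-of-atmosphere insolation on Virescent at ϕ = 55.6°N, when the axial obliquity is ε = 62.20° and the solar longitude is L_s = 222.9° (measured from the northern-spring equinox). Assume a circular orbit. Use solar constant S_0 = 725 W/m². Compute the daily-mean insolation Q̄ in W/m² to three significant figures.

Solar declination: sin δ = sin ε · sin L_s = sin 62.20° × sin 222.9° = -0.60215, so δ = -37.024°.
cos h₀ = −tan(+55.6°) tan(-37.024°) = 1.1015 ≥ 1 ⇒ polar night, h₀ = 0 and Q̄ = 0.

Q̄ ≈ 0.00 W/m²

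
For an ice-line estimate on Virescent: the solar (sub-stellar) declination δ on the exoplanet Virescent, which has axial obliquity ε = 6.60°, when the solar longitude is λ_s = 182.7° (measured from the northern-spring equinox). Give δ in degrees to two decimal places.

δ = -0.31°

sin δ = sin ε · sin λ_s = sin 6.60° × sin 182.7° = -0.005414.
δ = arcsin(-0.005414) = -0.31°.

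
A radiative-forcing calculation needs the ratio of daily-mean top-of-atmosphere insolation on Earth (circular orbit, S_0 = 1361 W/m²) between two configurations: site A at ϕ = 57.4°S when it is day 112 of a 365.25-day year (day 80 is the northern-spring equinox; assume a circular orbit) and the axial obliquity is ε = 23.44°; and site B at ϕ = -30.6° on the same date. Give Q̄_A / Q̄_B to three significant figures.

— Configuration A (ϕ=-57.4°):
Solar longitude: L_s = 360° × (112 − 80)/365.25 = 31.540°.
sin δ = sin 23.44° × sin 31.540° = 0.20808, so δ = +12.010°.
cos h₀ = −tan(-57.4°) tan(+12.010°) = 0.3326, h₀ = 1.2317 rad.
Bracket: h₀ sin ϕ sin δ + cos ϕ cos δ sin h₀ = 1.2317×-0.84245×0.20808 + 0.53877×0.97811×0.94305 = -0.215913 + 0.496965 = 0.281052.
Q̄ = (S_0/π) × [bracket] = (1361/π) × 0.281052 = 121.76 W/m².
— Configuration B (ϕ=-30.6°):
cos h₀ = −tan(-30.6°) tan(+12.010°) = 0.1258, h₀ = 1.4446 rad.
Bracket: h₀ sin ϕ sin δ + cos ϕ cos δ sin h₀ = 1.4446×-0.50904×0.20808 + 0.86074×0.97811×0.99205 = -0.153014 + 0.835205 = 0.682191.
Q̄ = (S_0/π) × [bracket] = (1361/π) × 0.682191 = 295.54 W/m².
Ratio Q̄_A / Q̄_B = 121.76 / 295.54 = 0.4120.

Q̄_A / Q̄_B ≈ 0.412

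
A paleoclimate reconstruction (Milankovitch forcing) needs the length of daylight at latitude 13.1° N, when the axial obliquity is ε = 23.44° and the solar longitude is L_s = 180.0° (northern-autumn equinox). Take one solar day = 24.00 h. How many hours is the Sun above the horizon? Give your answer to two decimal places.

12.00 h

Solar declination: sin δ = sin ε · sin L_s = sin 23.44° × sin 180.0° = 0.00000, so δ = +0.000°.
cos h₀ = −tan ϕ · tan δ = −tan(+13.1°) × tan(+0.000°) = -0.0000, so h₀ = 1.5708 rad = 90.00°.
Daylight = 2h₀/(2π) × 24.00 h = (1.5708/π) × 24.00 = 12.00 h.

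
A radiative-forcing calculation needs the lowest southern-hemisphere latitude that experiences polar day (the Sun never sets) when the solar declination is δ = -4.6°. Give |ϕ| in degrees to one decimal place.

|ϕ| = 85.4°

Polar day requires cos h₀ = −tan ϕ tan δ ≤ −1, i.e. tan ϕ tan δ ≥ 1.
The boundary is |tan ϕ| · |tan δ| = 1, so |ϕ| = 90° − |δ| = 90° − 4.6° = 85.4° in the southern hemisphere.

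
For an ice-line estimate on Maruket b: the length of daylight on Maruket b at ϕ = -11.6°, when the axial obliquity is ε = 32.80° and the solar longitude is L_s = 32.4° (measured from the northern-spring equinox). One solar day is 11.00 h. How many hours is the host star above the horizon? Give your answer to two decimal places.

Solar declination: sin δ = sin ε · sin L_s = sin 32.80° × sin 32.4° = 0.29026, so δ = +16.874°.
cos h₀ = −tan ϕ · tan δ = −tan(-11.6°) × tan(+16.874°) = 0.0623, so h₀ = 1.5085 rad = 86.43°.
Daylight = 2h₀/(2π) × 11.00 h = (1.5085/π) × 11.00 = 5.28 h.

5.28 h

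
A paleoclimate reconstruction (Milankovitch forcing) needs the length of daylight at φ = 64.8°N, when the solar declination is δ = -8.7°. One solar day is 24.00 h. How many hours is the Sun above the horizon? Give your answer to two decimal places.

cos H₀ = −tan φ · tan δ = −tan(+64.8°) × tan(-8.700°) = 0.3252, so H₀ = 1.2396 rad = 71.02°.
Daylight = 2H₀/(2π) × 24.00 h = (1.2396/π) × 24.00 = 9.47 h.

9.47 h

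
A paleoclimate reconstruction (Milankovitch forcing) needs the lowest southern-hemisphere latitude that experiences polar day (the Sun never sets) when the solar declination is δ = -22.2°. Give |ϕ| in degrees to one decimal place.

Polar day requires cos h₀ = −tan ϕ tan δ ≤ −1, i.e. tan ϕ tan δ ≥ 1.
The boundary is |tan ϕ| · |tan δ| = 1, so |ϕ| = 90° − |δ| = 90° − 22.2° = 67.8° in the southern hemisphere.

|ϕ| = 67.8°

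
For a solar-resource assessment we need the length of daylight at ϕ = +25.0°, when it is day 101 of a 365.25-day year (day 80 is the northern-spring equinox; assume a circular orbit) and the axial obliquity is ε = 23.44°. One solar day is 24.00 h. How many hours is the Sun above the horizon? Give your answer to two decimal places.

12.51 h

Solar longitude: L_s = 360° × (101 − 80)/365.25 = 20.698°.
sin δ = sin 23.44° × sin 20.698° = 0.14060, so δ = +8.082°.
cos h₀ = −tan ϕ · tan δ = −tan(+25.0°) × tan(+8.082°) = -0.0662, so h₀ = 1.6371 rad = 93.80°.
Daylight = 2h₀/(2π) × 24.00 h = (1.6371/π) × 24.00 = 12.51 h.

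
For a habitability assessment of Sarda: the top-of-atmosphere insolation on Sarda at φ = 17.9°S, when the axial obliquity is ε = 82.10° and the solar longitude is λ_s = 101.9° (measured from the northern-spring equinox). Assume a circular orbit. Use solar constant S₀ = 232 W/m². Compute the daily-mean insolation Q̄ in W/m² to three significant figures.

Solar declination: sin δ = sin ε · sin λ_s = sin 82.10° × sin 101.9° = 0.96922, so δ = +75.748°.
cos H₀ = −tan(-17.9°) tan(+75.748°) = 1.2716 ≥ 1 ⇒ polar night, H₀ = 0 and Q̄ = 0.

Q̄ ≈ 0.00 W/m²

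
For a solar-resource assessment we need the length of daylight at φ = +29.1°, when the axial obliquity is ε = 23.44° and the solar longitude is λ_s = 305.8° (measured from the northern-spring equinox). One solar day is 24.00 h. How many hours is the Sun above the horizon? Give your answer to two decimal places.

Solar declination: sin δ = sin ε · sin λ_s = sin 23.44° × sin 305.8° = -0.32263, so δ = -18.822°.
cos H₀ = −tan φ · tan δ = −tan(+29.1°) × tan(-18.822°) = 0.1897, so H₀ = 1.3799 rad = 79.06°.
Daylight = 2H₀/(2π) × 24.00 h = (1.3799/π) × 24.00 = 10.54 h.

10.54 h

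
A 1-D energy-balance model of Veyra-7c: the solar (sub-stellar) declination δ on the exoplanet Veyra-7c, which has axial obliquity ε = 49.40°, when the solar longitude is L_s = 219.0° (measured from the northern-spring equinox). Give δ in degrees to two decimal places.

sin δ = sin ε · sin L_s = sin 49.40° × sin 219.0° = -0.477825.
δ = arcsin(-0.477825) = -28.54°.

δ = -28.54°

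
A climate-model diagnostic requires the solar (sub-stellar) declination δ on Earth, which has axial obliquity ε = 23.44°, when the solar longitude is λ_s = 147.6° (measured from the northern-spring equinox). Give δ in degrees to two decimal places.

sin δ = sin ε · sin λ_s = sin 23.44° × sin 147.6° = 0.213146.
δ = arcsin(0.213146) = +12.31°.

δ = +12.31°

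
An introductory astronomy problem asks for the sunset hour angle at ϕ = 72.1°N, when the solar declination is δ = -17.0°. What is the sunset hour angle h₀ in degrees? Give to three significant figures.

h₀ = 18.8°

cos h₀ = −tan ϕ · tan δ = −tan(+72.1°) × tan(-17.000°) = 0.9466, so h₀ = 0.3284 rad = 18.82°.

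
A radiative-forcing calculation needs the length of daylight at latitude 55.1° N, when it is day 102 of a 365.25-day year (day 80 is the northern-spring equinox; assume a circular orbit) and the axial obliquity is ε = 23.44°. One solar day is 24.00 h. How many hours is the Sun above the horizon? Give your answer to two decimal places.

13.64 h

Solar longitude: L_s = 360° × (102 − 80)/365.25 = 21.684°.
sin δ = sin 23.44° × sin 21.684° = 0.14698, so δ = +8.452°.
cos h₀ = −tan ϕ · tan δ = −tan(+55.1°) × tan(+8.452°) = -0.2130, so h₀ = 1.7854 rad = 102.30°.
Daylight = 2h₀/(2π) × 24.00 h = (1.7854/π) × 24.00 = 13.64 h.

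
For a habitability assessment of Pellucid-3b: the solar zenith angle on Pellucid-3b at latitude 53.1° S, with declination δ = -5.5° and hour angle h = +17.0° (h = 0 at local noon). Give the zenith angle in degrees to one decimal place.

cos θ_z = sin ϕ sin δ + cos ϕ cos δ cos h = 0.076646 + 0.571541 = 0.648187.
θ_z = arccos(0.648187) = 49.6°.

θ_z = 49.6°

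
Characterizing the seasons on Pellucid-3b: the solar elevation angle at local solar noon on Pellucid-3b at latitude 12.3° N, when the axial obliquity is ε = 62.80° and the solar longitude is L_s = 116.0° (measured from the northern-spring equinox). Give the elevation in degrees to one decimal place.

49.2°

Solar declination: sin δ = sin ε · sin L_s = sin 62.80° × sin 116.0° = 0.79940, so δ = +53.073°.
At local noon the hour angle is zero, so the zenith angle equals |ϕ − δ| = |+12.3° − (+53.073°)| = 40.773°.
Elevation = 90° − 40.773° = 49.2°.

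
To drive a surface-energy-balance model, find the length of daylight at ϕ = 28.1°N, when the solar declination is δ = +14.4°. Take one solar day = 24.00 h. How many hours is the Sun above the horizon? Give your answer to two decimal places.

13.05 h

cos h₀ = −tan ϕ · tan δ = −tan(+28.1°) × tan(+14.400°) = -0.1371, so h₀ = 1.7083 rad = 97.88°.
Daylight = 2h₀/(2π) × 24.00 h = (1.7083/π) × 24.00 = 13.05 h.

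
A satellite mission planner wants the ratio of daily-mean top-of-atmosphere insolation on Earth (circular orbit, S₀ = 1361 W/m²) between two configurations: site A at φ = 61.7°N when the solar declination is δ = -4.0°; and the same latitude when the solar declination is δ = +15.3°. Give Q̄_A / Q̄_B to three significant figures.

Q̄_A / Q̄_B ≈ 0.431

— Configuration A (φ=+61.7°):
cos H₀ = −tan(+61.7°) tan(-4.000°) = 0.1299, H₀ = 1.4406 rad.
Bracket: H₀ sin φ sin δ + cos φ cos δ sin H₀ = 1.4406×0.88048×-0.06976 + 0.47409×0.99756×0.99153 = -0.088485 + 0.468927 = 0.380442.
Q̄ = (S₀/π) × [bracket] = (1361/π) × 0.380442 = 164.81 W/m².
— Configuration B (φ=+61.7°):
cos H₀ = −tan(+61.7°) tan(+15.300°) = -0.5081, H₀ = 2.1037 rad.
Bracket: H₀ sin φ sin δ + cos φ cos δ sin H₀ = 2.1037×0.88048×0.26387 + 0.47409×0.96456×0.86131 = 0.488757 + 0.393867 = 0.882624.
Q̄ = (S₀/π) × [bracket] = (1361/π) × 0.882624 = 382.37 W/m².
Ratio Q̄_A / Q̄_B = 164.81 / 382.37 = 0.4310.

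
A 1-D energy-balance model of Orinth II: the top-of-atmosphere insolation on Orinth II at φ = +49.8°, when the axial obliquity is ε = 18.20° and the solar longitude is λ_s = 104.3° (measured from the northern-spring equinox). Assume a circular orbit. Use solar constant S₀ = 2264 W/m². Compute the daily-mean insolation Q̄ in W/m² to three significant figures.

Solar declination: sin δ = sin ε · sin λ_s = sin 18.20° × sin 104.3° = 0.30266, so δ = +17.617°.
cos H₀ = −tan(+49.8°) tan(+17.617°) = -0.3758, H₀ = 1.9560 rad.
Bracket: H₀ sin φ sin δ + cos φ cos δ sin H₀ = 1.9560×0.76380×0.30266 + 0.64546×0.95310×0.92671 = 0.452172 + 0.570101 = 1.022273.
Q̄ = (S₀/π) × [bracket] = (2264/π) × 1.022273 = 736.7 W/m².

Q̄ ≈ 737 W/m²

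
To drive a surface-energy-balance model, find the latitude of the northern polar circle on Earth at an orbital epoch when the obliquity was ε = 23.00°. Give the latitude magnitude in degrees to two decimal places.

67.00°

The polar circle is the lowest latitude that experiences at least one full rotation of continuous daylight at the northern-summer solstice; it lies at |φ| = 90° − ε = 90° − 23.00° = 67.00°.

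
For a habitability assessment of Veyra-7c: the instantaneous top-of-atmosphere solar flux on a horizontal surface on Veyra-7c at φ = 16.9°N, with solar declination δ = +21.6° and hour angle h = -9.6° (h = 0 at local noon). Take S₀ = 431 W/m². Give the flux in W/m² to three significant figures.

cos θ_z = sin φ sin δ + cos φ cos δ cos h = 0.107015 + 0.877165 = 0.984180.
Flux = S₀ · cos θ_z = 431 × 0.984180 = 424.2 W/m².

424 W/m²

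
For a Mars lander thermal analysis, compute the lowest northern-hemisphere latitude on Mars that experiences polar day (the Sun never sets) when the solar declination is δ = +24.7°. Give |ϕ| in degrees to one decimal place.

|ϕ| = 65.3°

Polar day requires cos h₀ = −tan ϕ tan δ ≤ −1, i.e. tan ϕ tan δ ≥ 1.
The boundary is |tan ϕ| · |tan δ| = 1, so |ϕ| = 90° − |δ| = 90° − 24.7° = 65.3° in the northern hemisphere.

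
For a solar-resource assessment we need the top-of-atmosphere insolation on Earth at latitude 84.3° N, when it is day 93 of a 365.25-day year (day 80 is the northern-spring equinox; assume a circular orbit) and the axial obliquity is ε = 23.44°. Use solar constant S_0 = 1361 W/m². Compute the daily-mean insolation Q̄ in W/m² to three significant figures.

Solar longitude: L_s = 360° × (93 − 80)/365.25 = 12.813°.
sin δ = sin 23.44° × sin 12.813° = 0.08822, so δ = +5.061°.
cos h₀ = −tan(+84.3°) tan(+5.061°) = -0.8873, h₀ = 2.6622 rad.
Bracket: h₀ sin ϕ sin δ + cos ϕ cos δ sin h₀ = 2.6622×0.99506×0.08822 + 0.09932×0.99610×0.46120 = 0.233699 + 0.045628 = 0.279327.
Q̄ = (S_0/π) × [bracket] = (1361/π) × 0.279327 = 121.0 W/m².

Q̄ ≈ 121 W/m²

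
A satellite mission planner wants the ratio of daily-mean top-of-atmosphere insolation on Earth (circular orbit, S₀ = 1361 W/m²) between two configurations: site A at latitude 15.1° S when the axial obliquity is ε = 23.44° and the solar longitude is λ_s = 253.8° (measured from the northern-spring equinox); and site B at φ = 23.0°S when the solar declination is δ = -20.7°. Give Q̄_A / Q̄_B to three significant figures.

Q̄_A / Q̄_B ≈ 0.968

— Configuration A (φ=-15.1°):
Solar declination: sin δ = sin ε · sin λ_s = sin 23.44° × sin 253.8° = -0.38199, so δ = -22.457°.
cos H₀ = −tan(-15.1°) tan(-22.457°) = -0.1115, H₀ = 1.6826 rad.
Bracket: H₀ sin φ sin δ + cos φ cos δ sin H₀ = 1.6826×-0.26050×-0.38199 + 0.96547×0.92416×0.99376 = 0.167433 + 0.886681 = 1.054114.
Q̄ = (S₀/π) × [bracket] = (1361/π) × 1.054114 = 456.66 W/m².
— Configuration B (φ=-23.0°):
cos H₀ = −tan(-23.0°) tan(-20.700°) = -0.1604, H₀ = 1.7319 rad.
Bracket: H₀ sin φ sin δ + cos φ cos δ sin H₀ = 1.7319×-0.39073×-0.35347 + 0.92050×0.93544×0.98705 = 0.239195 + 0.849922 = 1.089117.
Q̄ = (S₀/π) × [bracket] = (1361/π) × 1.089117 = 471.83 W/m².
Ratio Q̄_A / Q̄_B = 456.66 / 471.83 = 0.9678.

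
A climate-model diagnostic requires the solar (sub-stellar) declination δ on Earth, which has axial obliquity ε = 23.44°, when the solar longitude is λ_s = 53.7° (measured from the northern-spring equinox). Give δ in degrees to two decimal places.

sin δ = sin ε · sin λ_s = sin 23.44° × sin 53.7° = 0.320589.
δ = arcsin(0.320589) = +18.70°.

δ = +18.70°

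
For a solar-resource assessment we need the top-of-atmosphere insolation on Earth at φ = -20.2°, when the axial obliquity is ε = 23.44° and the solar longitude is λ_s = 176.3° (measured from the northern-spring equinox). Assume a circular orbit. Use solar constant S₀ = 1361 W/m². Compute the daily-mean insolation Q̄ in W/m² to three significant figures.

Solar declination: sin δ = sin ε · sin λ_s = sin 23.44° × sin 176.3° = 0.02567, so δ = +1.471°.
cos H₀ = −tan(-20.2°) tan(+1.471°) = 0.0094, H₀ = 1.5613 rad.
Bracket: H₀ sin φ sin δ + cos φ cos δ sin H₀ = 1.5613×-0.34530×0.02567 + 0.93849×0.99967×0.99996 = -0.013839 + 0.938143 = 0.924304.
Q̄ = (S₀/π) × [bracket] = (1361/π) × 0.924304 = 400.4 W/m².

Q̄ ≈ 400 W/m²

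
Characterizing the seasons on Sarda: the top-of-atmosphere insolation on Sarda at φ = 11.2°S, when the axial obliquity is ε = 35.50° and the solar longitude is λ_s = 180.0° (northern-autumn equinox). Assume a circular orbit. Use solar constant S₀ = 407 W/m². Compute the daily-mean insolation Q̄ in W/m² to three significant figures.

Q̄ ≈ 127 W/m²

Solar declination: sin δ = sin ε · sin λ_s = sin 35.50° × sin 180.0° = 0.00000, so δ = +0.000°.
cos H₀ = −tan(-11.2°) tan(+0.000°) = 0.0000, H₀ = 1.5708 rad.
Bracket: H₀ sin φ sin δ + cos φ cos δ sin H₀ = 1.5708×-0.19423×0.00000 + 0.98096×1.00000×1.00000 = -0.000000 + 0.980960 = 0.980960.
Q̄ = (S₀/π) × [bracket] = (407/π) × 0.980960 = 127.1 W/m².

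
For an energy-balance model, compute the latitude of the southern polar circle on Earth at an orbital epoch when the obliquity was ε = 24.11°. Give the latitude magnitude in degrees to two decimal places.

65.89°

The polar circle is the lowest latitude that experiences at least one full rotation of continuous darkness at the northern-summer solstice; it lies at |ϕ| = 90° − ε = 90° − 24.11° = 65.89°.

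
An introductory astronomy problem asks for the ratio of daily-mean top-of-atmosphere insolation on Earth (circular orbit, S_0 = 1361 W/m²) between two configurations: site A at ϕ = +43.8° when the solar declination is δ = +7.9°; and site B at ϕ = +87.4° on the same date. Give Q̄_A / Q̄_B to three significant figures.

— Configuration A (ϕ=+43.8°):
cos h₀ = −tan(+43.8°) tan(+7.900°) = -0.1331, h₀ = 1.7043 rad.
Bracket: h₀ sin ϕ sin δ + cos ϕ cos δ sin h₀ = 1.7043×0.69214×0.13744 + 0.72176×0.99051×0.99111 = 0.162126 + 0.708555 = 0.870681.
Q̄ = (S_0/π) × [bracket] = (1361/π) × 0.870681 = 377.20 W/m².
— Configuration B (ϕ=+87.4°):
cos h₀ = −tan(+87.4°) tan(+7.900°) = -3.0558 ≤ −1 ⇒ polar day, h₀ = π.
Bracket: h₀ sin ϕ sin δ + cos ϕ cos δ sin h₀ = 3.1416×0.99897×0.13744 + 0.04536×0.99051×0.00000 = 0.431337 + 0.000000 = 0.431337.
Q̄ = (S_0/π) × [bracket] = (1361/π) × 0.431337 = 186.86 W/m².
Ratio Q̄_A / Q̄_B = 377.20 / 186.86 = 2.019.

Q̄_A / Q̄_B ≈ 2.02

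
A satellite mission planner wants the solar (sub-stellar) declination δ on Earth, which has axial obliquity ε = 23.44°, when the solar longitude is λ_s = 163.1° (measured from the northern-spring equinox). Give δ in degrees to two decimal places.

δ = +6.64°

sin δ = sin ε · sin λ_s = sin 23.44° × sin 163.1° = 0.115638.
δ = arcsin(0.115638) = +6.64°.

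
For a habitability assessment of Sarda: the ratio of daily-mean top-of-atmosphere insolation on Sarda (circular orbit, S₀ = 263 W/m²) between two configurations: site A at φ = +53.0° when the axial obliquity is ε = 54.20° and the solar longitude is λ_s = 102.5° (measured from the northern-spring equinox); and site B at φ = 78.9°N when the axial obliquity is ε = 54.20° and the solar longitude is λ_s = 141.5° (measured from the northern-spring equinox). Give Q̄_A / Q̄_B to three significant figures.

Q̄_A / Q̄_B ≈ 1.28

— Configuration A (φ=+53.0°):
Solar declination: sin δ = sin ε · sin λ_s = sin 54.20° × sin 102.5° = 0.79184, so δ = +52.358°.
cos H₀ = −tan(+53.0°) tan(+52.358°) = -1.7206 ≤ −1 ⇒ polar day, H₀ = π.
Bracket: H₀ sin φ sin δ + cos φ cos δ sin H₀ = 3.1416×0.79864×0.79184 + 0.60182×0.61073×0.00000 = 1.986732 + 0.000000 = 1.986732.
Q̄ = (S₀/π) × [bracket] = (263/π) × 1.986732 = 166.32 W/m².
— Configuration B (φ=+78.9°):
Solar declination: sin δ = sin ε · sin λ_s = sin 54.20° × sin 141.5° = 0.50490, so δ = +30.325°.
cos H₀ = −tan(+78.9°) tan(+30.325°) = -2.9814 ≤ −1 ⇒ polar day, H₀ = π.
Bracket: H₀ sin φ sin δ + cos φ cos δ sin H₀ = 3.1416×0.98129×0.50490 + 0.19252×0.86318×0.00000 = 1.556516 + 0.000000 = 1.556516.
Q̄ = (S₀/π) × [bracket] = (263/π) × 1.556516 = 130.30 W/m².
Ratio Q̄_A / Q̄_B = 166.32 / 130.30 = 1.276.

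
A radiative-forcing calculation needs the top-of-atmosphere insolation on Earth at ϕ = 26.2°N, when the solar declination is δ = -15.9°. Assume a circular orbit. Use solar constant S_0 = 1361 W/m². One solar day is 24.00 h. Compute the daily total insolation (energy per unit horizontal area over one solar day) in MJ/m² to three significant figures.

25.5 MJ/m²

cos h₀ = −tan(+26.2°) tan(-15.900°) = 0.1402, h₀ = 1.4302 rad.
Bracket: h₀ sin ϕ sin δ + cos ϕ cos δ sin h₀ = 1.4302×0.44151×-0.27396 + 0.89726×0.96174×0.99013 = -0.172991 + 0.854414 = 0.681423.
Q̄ = (S_0/π) × [bracket] = (1361/π) × 0.681423 = 295.21 W/m².
Daily total = Q̄ × 24.00 h × 3600 s/h = 295.21 × 24.00 × 3600 / 10⁶ = 25.51 MJ/m².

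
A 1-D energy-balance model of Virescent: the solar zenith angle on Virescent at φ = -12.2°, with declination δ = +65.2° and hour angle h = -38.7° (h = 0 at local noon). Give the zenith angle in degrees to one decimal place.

cos θ_z = sin φ sin δ + cos φ cos δ cos h = -0.191836 + 0.319960 = 0.128124.
θ_z = arccos(0.128124) = 82.6°.

θ_z = 82.6°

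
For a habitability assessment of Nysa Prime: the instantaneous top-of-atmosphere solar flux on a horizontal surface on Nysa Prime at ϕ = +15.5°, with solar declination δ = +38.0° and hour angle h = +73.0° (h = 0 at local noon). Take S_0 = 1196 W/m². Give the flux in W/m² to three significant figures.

462 W/m²

cos θ_z = sin ϕ sin δ + cos ϕ cos δ cos h = 0.164528 + 0.222013 = 0.386541.
Flux = S_0 · cos θ_z = 1196 × 0.386541 = 462.3 W/m².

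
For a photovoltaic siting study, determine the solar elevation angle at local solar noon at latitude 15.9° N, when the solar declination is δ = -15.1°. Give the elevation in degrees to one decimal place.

59.0°

At local noon the hour angle is zero, so the zenith angle equals |ϕ − δ| = |+15.9° − (-15.100°)| = 31.000°.
Elevation = 90° − 31.000° = 59.0°.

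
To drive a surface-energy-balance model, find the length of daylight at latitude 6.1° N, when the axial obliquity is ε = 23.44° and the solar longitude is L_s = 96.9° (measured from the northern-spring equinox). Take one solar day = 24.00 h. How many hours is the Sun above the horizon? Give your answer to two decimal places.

Solar declination: sin δ = sin ε · sin L_s = sin 23.44° × sin 96.9° = 0.39491, so δ = +23.260°.
cos h₀ = −tan ϕ · tan δ = −tan(+6.1°) × tan(+23.260°) = -0.0459, so h₀ = 1.6167 rad = 92.63°.
Daylight = 2h₀/(2π) × 24.00 h = (1.6167/π) × 24.00 = 12.35 h.

12.35 h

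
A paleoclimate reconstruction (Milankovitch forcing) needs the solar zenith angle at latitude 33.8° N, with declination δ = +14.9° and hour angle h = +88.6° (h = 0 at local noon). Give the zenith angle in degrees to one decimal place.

cos θ_z = sin φ sin δ + cos φ cos δ cos h = 0.143042 + 0.019620 = 0.162662.
θ_z = arccos(0.162662) = 80.6°.

θ_z = 80.6°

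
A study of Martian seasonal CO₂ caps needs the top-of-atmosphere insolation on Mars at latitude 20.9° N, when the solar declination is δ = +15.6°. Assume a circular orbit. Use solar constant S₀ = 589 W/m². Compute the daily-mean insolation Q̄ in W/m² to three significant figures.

Q̄ ≈ 198 W/m²

cos H₀ = −tan(+20.9°) tan(+15.600°) = -0.1066, H₀ = 1.6776 rad.
Bracket: H₀ sin φ sin δ + cos φ cos δ sin H₀ = 1.6776×0.35674×0.26892 + 0.93420×0.96316×0.99430 = 0.160940 + 0.894655 = 1.055595.
Q̄ = (S₀/π) × [bracket] = (589/π) × 1.055595 = 197.9 W/m².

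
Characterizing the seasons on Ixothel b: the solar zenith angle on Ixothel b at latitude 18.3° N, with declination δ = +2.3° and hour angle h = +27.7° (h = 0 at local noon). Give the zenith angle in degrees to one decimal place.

cos θ_z = sin φ sin δ + cos φ cos δ cos h = 0.012601 + 0.839938 = 0.852539.
θ_z = arccos(0.852539) = 31.5°.

θ_z = 31.5°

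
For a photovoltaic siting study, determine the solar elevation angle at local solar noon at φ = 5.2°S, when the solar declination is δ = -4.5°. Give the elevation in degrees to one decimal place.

At local noon the hour angle is zero, so the zenith angle equals |φ − δ| = |-5.2° − (-4.500°)| = 0.700°.
Elevation = 90° − 0.700° = 89.3°.

89.3°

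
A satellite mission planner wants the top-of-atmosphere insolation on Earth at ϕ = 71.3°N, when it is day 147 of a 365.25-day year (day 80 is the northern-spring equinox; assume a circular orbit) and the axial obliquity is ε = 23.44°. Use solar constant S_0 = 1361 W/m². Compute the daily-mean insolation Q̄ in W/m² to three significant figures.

Q̄ ≈ 469 W/m²

Solar longitude: L_s = 360° × (147 − 80)/365.25 = 66.037°.
sin δ = sin 23.44° × sin 66.037° = 0.36350, so δ = +21.315°.
cos h₀ = −tan(+71.3°) tan(+21.315°) = -1.1528 ≤ −1 ⇒ polar day, h₀ = π.
Bracket: h₀ sin ϕ sin δ + cos ϕ cos δ sin h₀ = 3.1416×0.94721×0.36350 + 0.32061×0.93159×0.00000 = 1.081687 + 0.000000 = 1.081687.
Q̄ = (S_0/π) × [bracket] = (1361/π) × 1.081687 = 468.6 W/m².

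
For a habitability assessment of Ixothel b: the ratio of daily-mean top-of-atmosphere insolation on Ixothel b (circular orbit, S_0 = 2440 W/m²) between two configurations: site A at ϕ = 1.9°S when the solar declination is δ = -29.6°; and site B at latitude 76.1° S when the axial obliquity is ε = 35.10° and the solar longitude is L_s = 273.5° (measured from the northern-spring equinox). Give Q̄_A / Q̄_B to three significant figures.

— Configuration A (ϕ=-1.9°):
cos h₀ = −tan(-1.9°) tan(-29.600°) = -0.0188, h₀ = 1.5896 rad.
Bracket: h₀ sin ϕ sin δ + cos ϕ cos δ sin h₀ = 1.5896×-0.03316×-0.49394 + 0.99945×0.86949×0.99982 = 0.026036 + 0.868855 = 0.894891.
Q̄ = (S_0/π) × [bracket] = (2440/π) × 0.894891 = 695.04 W/m².
— Configuration B (ϕ=-76.1°):
Solar declination: sin δ = sin ε · sin L_s = sin 35.10° × sin 273.5° = -0.57393, so δ = -35.025°.
cos h₀ = −tan(-76.1°) tan(-35.025°) = -2.8320 ≤ −1 ⇒ polar day, h₀ = π.
Bracket: h₀ sin ϕ sin δ + cos ϕ cos δ sin h₀ = 3.1416×-0.97072×-0.57393 + 0.24023×0.81890×0.00000 = 1.750265 + 0.000000 = 1.750265.
Q̄ = (S_0/π) × [bracket] = (2440/π) × 1.750265 = 1359.4 W/m².
Ratio Q̄_A / Q̄_B = 695.04 / 1359.4 = 0.5113.

Q̄_A / Q̄_B ≈ 0.511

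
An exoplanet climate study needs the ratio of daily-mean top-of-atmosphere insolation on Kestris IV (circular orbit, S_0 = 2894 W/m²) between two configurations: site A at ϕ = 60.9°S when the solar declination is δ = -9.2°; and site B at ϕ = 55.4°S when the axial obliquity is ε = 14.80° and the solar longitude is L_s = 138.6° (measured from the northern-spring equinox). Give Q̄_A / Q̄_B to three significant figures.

Q̄_A / Q̄_B ≈ 2.01

— Configuration A (ϕ=-60.9°):
cos h₀ = −tan(-60.9°) tan(-9.200°) = -0.2910, h₀ = 1.8661 rad.
Bracket: h₀ sin ϕ sin δ + cos ϕ cos δ sin h₀ = 1.8661×-0.87377×-0.15988 + 0.48634×0.98714×0.95673 = 0.260691 + 0.459312 = 0.720003.
Q̄ = (S_0/π) × [bracket] = (2894/π) × 0.720003 = 663.26 W/m².
— Configuration B (ϕ=-55.4°):
Solar declination: sin δ = sin ε · sin L_s = sin 14.80° × sin 138.6° = 0.16893, so δ = +9.726°.
cos h₀ = −tan(-55.4°) tan(+9.726°) = 0.2484, h₀ = 1.3197 rad.
Bracket: h₀ sin ϕ sin δ + cos ϕ cos δ sin h₀ = 1.3197×-0.82314×0.16893 + 0.56784×0.98563×0.96865 = -0.183508 + 0.542134 = 0.358626.
Q̄ = (S_0/π) × [bracket] = (2894/π) × 0.358626 = 330.36 W/m².
Ratio Q̄_A / Q̄_B = 663.26 / 330.36 = 2.008.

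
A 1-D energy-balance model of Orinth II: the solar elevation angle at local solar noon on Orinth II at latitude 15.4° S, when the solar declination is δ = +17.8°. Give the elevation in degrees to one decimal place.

At local noon the hour angle is zero, so the zenith angle equals |φ − δ| = |-15.4° − (+17.800°)| = 33.200°.
Elevation = 90° − 33.200° = 56.8°.

56.8°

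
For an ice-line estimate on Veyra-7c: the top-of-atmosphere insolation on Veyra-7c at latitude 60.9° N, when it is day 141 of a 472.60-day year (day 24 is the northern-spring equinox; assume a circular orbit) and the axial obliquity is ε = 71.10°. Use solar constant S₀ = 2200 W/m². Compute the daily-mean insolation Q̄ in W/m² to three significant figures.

Q̄ ≈ 1.82e+03 W/m²

Solar longitude: λ_s = 360° × (141 − 24)/472.60 = 89.124°.
sin δ = sin 71.10° × sin 89.124° = 0.94597, so δ = +71.080°.
cos H₀ = −tan(+60.9°) tan(+71.080°) = -5.2417 ≤ −1 ⇒ polar day, H₀ = π.
Bracket: H₀ sin φ sin δ + cos φ cos δ sin H₀ = 3.1416×0.87377×0.94597 + 0.48634×0.32424×0.00000 = 2.596722 + 0.000000 = 2.596722.
Q̄ = (S₀/π) × [bracket] = (2200/π) × 2.596722 = 1818 W/m².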